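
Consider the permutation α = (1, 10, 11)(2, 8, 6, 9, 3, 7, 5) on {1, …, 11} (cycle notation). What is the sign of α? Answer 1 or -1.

The cycle lengths are 7, 3, 1.
A cycle is odd iff its length is even; α has 0 even-length cycles, so sgn(α) = (−1)^0 and α is even.

1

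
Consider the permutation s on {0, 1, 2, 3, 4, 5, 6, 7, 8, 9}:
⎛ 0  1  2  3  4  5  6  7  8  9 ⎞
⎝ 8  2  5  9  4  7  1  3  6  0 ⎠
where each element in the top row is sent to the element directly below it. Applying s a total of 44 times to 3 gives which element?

7

Tracing 3 → 9 → … returns to 3 after 9 steps, so 3 lies in a 9-cycle (0 8 6 1 2 5 7 3 9).
On a 9-cycle, s^9 is the identity, so s^44 = s^8 there (44 ≡ 8 mod 9).
Stepping 8 places around the cycle: 3 → 9 → 0 → 8 → 6 → 1 → 2 → 5 → 7.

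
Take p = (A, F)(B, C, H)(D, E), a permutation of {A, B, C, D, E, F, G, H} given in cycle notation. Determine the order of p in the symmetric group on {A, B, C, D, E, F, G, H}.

The disjoint cycles have lengths 3, 2, 2, 1.
The order is lcm(3, 2, 2) = 6.

6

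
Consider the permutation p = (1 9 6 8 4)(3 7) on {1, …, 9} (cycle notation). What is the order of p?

The cycle type of p is (5, 2, 1, 1).
The order of p is the least common multiple of its cycle lengths: lcm(5, 2) = 10.

10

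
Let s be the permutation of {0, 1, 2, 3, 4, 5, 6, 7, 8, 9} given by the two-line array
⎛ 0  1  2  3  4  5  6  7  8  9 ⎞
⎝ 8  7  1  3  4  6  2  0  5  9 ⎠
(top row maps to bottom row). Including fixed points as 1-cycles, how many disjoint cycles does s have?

The cycle decomposition is (0 8 5 6 2 1 7)(3)(4)(9), which has 4 cycles (counting 1-cycles).

4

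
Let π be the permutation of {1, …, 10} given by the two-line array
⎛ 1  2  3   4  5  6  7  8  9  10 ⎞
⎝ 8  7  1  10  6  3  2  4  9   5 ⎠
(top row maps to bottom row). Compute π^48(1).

Tracing 1 → 8 → … returns to 1 after 7 steps, so 1 lies in a 7-cycle (1, 8, 4, 10, 5, 6, 3).
Since the cycle has length 7, π^48 acts on it the same as π^6 (48 mod 7 = 6).
Advancing 6 steps from 1: 1 → 8 → 4 → 10 → 5 → 6 → 3.

3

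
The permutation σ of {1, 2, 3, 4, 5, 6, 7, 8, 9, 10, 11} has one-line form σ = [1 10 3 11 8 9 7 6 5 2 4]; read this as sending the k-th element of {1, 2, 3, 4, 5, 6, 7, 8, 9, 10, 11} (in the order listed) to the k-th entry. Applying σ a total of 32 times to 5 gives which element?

Tracing 5 → 8 → … returns to 5 after 4 steps, so 5 lies in a 4-cycle (5 8 6 9).
Since the cycle has length 4, σ^32 acts on it the same as σ^0 (32 mod 4 = 0).
So σ^32(5) = 5.

5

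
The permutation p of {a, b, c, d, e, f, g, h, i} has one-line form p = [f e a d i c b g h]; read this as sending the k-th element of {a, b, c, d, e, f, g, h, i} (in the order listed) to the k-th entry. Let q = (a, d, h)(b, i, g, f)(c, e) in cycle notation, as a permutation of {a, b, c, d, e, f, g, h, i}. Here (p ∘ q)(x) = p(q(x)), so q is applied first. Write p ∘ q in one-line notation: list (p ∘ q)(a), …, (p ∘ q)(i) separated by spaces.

d h i g a e c f b

For each element, apply q then p: a → d → d; b → i → h; c → e → i; d → h → g; e → c → a; f → b → e; g → f → c; h → a → f; i → g → b.
Collecting the images, p ∘ q = [d h i g a e c f b].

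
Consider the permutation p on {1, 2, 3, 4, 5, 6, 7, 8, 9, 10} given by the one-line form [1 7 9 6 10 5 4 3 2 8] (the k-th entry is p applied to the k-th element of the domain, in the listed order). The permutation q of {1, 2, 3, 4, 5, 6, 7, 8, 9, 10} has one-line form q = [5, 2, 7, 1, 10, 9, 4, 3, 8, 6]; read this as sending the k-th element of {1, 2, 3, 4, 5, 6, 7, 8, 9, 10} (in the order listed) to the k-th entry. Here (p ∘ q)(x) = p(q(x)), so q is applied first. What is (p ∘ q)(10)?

q(10) = 6, then p(6) = 5; composing gives (p ∘ q)(10) = 5.

5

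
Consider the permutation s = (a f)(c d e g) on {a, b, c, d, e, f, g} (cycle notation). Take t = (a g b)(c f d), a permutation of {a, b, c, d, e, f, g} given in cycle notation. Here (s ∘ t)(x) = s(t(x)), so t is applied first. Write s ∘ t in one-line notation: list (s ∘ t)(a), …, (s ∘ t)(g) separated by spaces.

Chase each element through t then s: a → g → c; b → a → f; c → f → a; d → c → d; e → e → g; f → d → e; g → b → b.
So s ∘ t in one-line form is c f a d g e b.

c f a d g e b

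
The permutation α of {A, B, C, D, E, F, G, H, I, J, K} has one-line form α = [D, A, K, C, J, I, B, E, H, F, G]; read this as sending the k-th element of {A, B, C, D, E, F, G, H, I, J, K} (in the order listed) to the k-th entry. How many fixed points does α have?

0

No element satisfies α(x) = x, so there are 0 fixed points.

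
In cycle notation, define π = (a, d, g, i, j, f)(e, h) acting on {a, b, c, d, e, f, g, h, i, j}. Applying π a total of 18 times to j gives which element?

j

j lies in the 6-cycle (a, d, g, i, j, f).
Powers repeat with period 6 on this cycle, and 18 mod 6 = 0, so π^18(j) = π^0(j).
So π^18(j) = j.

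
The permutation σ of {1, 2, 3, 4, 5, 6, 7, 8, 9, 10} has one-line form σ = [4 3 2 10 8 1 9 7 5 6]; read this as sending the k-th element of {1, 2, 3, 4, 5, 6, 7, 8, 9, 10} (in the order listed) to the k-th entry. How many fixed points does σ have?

0

No element satisfies σ(x) = x, so there are 0 fixed points.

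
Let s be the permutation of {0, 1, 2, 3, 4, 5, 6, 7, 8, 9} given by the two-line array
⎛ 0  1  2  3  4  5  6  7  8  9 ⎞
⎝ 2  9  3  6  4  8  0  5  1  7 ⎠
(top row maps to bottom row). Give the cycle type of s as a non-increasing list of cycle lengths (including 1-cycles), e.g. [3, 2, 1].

The disjoint cycles are (0 2 3 6)(1 9 7 5 8)(4), with lengths 5, 4, 1 in non-increasing order.

[5, 4, 1]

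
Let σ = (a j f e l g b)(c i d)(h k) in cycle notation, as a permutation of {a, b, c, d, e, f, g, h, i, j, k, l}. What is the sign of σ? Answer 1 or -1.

-1

The cycle lengths are 7, 3, 2.
A cycle of length ℓ contributes ℓ−1 transpositions, so σ is a product of 6 + 2 + 1 = 9 transpositions — odd.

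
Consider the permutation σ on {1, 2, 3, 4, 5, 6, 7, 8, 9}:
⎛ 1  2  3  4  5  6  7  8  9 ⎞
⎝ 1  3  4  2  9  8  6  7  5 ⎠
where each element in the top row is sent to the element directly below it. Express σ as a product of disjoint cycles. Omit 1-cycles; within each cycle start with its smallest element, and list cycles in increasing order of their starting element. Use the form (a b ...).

(2 3 4)(5 9)(6 8 7)

Start at 2 and follow images: 2 → 3 → 4 → 2, giving the cycle (2 3 4).
Continuing from each remaining unvisited element yields (2 3 4)(5 9)(6 8 7).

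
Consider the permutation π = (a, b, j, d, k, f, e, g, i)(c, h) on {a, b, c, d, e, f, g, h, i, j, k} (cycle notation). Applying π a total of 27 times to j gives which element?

j

j lies in the 9-cycle (a, b, j, d, k, f, e, g, i).
On a 9-cycle, π^9 is the identity, so π^27 = π^0 there (27 ≡ 0 mod 9).
So π^27(j) = j.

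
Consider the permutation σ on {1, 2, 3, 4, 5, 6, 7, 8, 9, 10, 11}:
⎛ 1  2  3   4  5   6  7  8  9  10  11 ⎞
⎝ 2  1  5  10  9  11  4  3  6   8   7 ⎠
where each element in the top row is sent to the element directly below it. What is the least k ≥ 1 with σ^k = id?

The disjoint-cycle form of σ has cycle lengths 9, 2.
The order of σ is the least common multiple of its cycle lengths: lcm(9, 2) = 18.

18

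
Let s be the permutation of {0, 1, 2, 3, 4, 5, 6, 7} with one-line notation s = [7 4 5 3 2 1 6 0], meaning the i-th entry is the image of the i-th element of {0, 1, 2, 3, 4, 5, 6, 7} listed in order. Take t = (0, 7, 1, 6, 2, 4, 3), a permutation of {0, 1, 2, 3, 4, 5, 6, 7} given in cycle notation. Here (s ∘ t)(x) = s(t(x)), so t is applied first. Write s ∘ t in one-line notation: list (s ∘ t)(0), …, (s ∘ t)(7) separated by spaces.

Chase each element through t then s: 0 → 7 → 0; 1 → 6 → 6; 2 → 4 → 2; 3 → 0 → 7; 4 → 3 → 3; 5 → 5 → 1; 6 → 2 → 5; 7 → 1 → 4.
Collecting the images, s ∘ t = [0 6 2 7 3 1 5 4].

0 6 2 7 3 1 5 4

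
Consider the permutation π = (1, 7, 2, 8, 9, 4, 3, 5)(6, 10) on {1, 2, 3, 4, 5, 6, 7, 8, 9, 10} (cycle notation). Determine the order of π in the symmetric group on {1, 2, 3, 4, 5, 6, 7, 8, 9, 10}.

The disjoint cycles have lengths 8, 2.
Since disjoint cycles commute, ord(π) = lcm(8, 2) = 8.

8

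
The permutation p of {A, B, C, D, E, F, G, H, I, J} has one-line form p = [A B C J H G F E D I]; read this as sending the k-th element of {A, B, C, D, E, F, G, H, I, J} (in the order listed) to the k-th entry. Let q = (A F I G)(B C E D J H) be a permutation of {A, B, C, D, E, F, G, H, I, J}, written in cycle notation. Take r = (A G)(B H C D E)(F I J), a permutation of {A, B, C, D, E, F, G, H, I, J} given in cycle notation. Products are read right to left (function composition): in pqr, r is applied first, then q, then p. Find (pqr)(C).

Chase C: r(C) = D; q(D) = J; p(J) = I. Hence (pqr)(C) = I.

I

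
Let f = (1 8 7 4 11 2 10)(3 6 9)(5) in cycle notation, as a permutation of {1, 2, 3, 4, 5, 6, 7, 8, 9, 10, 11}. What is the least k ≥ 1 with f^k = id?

21

The disjoint cycles have lengths 7, 3, 1.
Since disjoint cycles commute, ord(f) = lcm(7, 3) = 21.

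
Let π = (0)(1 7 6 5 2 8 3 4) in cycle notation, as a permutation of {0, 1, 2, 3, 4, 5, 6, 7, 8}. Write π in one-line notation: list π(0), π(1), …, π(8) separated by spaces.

Reading each image from the cycles: 0↦0, 1↦7, 2↦8, 3↦4, 4↦1, 5↦2, 6↦5, 7↦6, 8↦3.
Listing these in domain order gives 0 7 8 4 1 2 5 6 3.

0 7 8 4 1 2 5 6 3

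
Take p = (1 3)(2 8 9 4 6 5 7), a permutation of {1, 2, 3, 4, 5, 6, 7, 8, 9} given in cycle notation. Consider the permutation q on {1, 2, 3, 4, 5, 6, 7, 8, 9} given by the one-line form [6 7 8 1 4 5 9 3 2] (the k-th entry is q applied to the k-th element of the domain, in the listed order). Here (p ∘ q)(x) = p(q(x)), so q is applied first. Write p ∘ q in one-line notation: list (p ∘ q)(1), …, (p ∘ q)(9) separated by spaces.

For each element, apply q then p: 1 → 6 → 5; 2 → 7 → 2; 3 → 8 → 9; 4 → 1 → 3; 5 → 4 → 6; 6 → 5 → 7; 7 → 9 → 4; 8 → 3 → 1; 9 → 2 → 8.
So p ∘ q in one-line form is 5 2 9 3 6 7 4 1 8.

5 2 9 3 6 7 4 1 8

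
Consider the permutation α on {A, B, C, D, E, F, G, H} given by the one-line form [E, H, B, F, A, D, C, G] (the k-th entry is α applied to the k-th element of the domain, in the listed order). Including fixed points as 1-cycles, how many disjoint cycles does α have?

The cycle decomposition is (A E)(B H G C)(D F), which has 3 cycles (counting 1-cycles).

3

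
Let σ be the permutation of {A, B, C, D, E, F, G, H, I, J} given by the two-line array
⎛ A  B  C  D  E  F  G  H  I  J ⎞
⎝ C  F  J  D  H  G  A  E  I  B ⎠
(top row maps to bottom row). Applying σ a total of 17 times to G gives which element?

Tracing G → A → … returns to G after 6 steps, so G lies in a 6-cycle (A, C, J, B, F, G).
Since the cycle has length 6, σ^17 acts on it the same as σ^5 (17 mod 6 = 5).
Advancing 5 steps from G: G → A → C → J → B → F.

F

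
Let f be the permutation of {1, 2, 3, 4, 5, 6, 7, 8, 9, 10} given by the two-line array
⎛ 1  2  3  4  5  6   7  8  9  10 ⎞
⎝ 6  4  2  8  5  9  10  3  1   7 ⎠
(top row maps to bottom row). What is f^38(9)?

Tracing 9 → 1 → … returns to 9 after 3 steps, so 9 lies in a 3-cycle (1 6 9).
Since the cycle has length 3, f^38 acts on it the same as f^2 (38 mod 3 = 2).
Advancing 2 steps from 9: 9 → 1 → 6.

6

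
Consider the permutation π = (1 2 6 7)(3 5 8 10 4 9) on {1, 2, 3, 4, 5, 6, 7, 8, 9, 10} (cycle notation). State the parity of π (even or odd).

The cycle lengths are 6, 4.
A cycle of length ℓ contributes ℓ−1 transpositions, so π is a product of 5 + 3 = 8 transpositions — even.

even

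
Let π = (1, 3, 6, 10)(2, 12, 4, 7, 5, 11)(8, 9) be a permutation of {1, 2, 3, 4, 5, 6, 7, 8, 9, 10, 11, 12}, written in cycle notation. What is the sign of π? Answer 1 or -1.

-1

The cycle lengths are 6, 4, 2.
A cycle is odd iff its length is even; π has 3 even-length cycles, so sgn(π) = (−1)^3 and π is odd.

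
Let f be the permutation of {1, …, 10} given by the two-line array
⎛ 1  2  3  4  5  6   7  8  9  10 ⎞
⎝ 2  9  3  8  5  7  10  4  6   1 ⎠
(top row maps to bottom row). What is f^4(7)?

9

Tracing 7 → 10 → … returns to 7 after 6 steps, so 7 lies in a 6-cycle (1, 2, 9, 6, 7, 10).
Stepping 4 places around the cycle: 7 → 10 → 1 → 2 → 9.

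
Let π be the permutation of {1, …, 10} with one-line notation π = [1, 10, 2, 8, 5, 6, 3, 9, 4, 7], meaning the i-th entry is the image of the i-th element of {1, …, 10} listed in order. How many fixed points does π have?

The fixed points (elements with π(x) = x) are {1, 5, 6}, so there are 3.

3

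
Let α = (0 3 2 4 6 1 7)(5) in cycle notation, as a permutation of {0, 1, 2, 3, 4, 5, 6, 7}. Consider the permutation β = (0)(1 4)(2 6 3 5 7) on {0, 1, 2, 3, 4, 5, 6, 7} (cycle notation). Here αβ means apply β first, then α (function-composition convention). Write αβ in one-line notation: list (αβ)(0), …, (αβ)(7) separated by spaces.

3 6 1 5 7 0 2 4

(αβ)(x) = α(β(x)). Computing each image: α(β(0)) = α(0) = 3, α(β(1)) = α(4) = 6, α(β(2)) = α(6) = 1, α(β(3)) = α(5) = 5, α(β(4)) = α(1) = 7, α(β(5)) = α(7) = 0, α(β(6)) = α(3) = 2, α(β(7)) = α(2) = 4.
Hence αβ = [3 6 1 5 7 0 2 4].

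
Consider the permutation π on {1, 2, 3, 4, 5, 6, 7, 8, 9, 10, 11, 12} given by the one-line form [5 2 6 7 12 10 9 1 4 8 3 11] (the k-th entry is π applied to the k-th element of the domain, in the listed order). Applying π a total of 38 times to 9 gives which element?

Tracing 9 → 4 → … returns to 9 after 3 steps, so 9 lies in a 3-cycle (4 7 9).
Since the cycle has length 3, π^38 acts on it the same as π^2 (38 mod 3 = 2).
Stepping 2 places around the cycle: 9 → 4 → 7.

7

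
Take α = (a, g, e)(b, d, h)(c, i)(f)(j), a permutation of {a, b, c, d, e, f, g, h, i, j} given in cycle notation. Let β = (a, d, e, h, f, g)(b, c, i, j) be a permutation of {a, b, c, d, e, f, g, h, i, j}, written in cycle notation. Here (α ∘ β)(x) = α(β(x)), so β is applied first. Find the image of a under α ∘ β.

h

β(a) = d, then α(d) = h; composing gives (α ∘ β)(a) = h.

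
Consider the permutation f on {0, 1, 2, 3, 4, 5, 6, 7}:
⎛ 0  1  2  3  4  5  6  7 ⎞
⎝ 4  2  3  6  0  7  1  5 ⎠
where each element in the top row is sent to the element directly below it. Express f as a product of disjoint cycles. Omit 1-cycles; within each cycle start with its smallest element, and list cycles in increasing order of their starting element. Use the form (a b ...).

Iterating f from 0 gives 0 → 4 → 0; that is the 2-cycle (0 4).
Continuing from each remaining unvisited element yields (0 4)(1 2 3 6)(5 7).

(0 4)(1 2 3 6)(5 7)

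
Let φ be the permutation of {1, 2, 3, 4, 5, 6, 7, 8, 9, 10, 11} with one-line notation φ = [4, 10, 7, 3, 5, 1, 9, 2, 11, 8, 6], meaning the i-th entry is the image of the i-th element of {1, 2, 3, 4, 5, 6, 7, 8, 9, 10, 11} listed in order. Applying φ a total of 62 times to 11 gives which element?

Tracing 11 → 6 → … returns to 11 after 7 steps, so 11 lies in a 7-cycle (1 4 3 7 9 11 6).
Since the cycle has length 7, φ^62 acts on it the same as φ^6 (62 mod 7 = 6).
Stepping 6 places around the cycle: 11 → 6 → 1 → 4 → 3 → 7 → 9.

9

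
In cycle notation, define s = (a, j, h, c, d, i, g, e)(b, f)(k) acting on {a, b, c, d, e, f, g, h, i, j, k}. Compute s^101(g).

c

g lies in the 8-cycle (a, j, h, c, d, i, g, e).
Since the cycle has length 8, s^101 acts on it the same as s^5 (101 mod 8 = 5).
Advancing 5 steps from g: g → e → a → j → h → c.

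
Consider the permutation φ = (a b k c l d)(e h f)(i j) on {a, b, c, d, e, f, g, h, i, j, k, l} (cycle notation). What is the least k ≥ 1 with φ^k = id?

6

The cycle type of φ is (6, 3, 2, 1).
The order of φ is the least common multiple of its cycle lengths: lcm(6, 3, 2) = 6.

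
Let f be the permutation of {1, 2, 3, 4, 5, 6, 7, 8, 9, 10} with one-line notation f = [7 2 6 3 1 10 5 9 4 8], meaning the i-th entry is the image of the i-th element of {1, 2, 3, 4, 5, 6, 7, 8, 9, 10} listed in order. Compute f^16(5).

1

Tracing 5 → 1 → … returns to 5 after 3 steps, so 5 lies in a 3-cycle (1 7 5).
Since the cycle has length 3, f^16 acts on it the same as f^1 (16 mod 3 = 1).
Stepping 1 place around the cycle: 5 → 1.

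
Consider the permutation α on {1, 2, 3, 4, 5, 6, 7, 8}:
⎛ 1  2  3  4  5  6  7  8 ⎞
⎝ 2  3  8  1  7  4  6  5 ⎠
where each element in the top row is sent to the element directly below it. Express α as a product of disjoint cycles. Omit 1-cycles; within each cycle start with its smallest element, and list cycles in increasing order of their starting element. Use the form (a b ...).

(1 2 3 8 5 7 6 4)

From 1: 1 → 2 → 3 → 8 → 5 → 7 → 6 → 4 → 1, closing the cycle (1 2 3 8 5 7 6 4).
Continuing from each remaining unvisited element yields (1 2 3 8 5 7 6 4).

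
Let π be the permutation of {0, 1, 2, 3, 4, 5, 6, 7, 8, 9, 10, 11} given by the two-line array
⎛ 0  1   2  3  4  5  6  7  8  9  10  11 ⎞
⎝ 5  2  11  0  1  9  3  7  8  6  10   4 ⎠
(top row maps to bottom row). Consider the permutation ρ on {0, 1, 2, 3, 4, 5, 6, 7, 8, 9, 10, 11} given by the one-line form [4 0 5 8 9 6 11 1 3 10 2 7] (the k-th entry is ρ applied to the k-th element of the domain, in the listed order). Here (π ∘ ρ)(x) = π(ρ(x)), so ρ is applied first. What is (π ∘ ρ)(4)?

(π ∘ ρ)(4) = π(ρ(4)). ρ(4) = 9, then π(9) = 6. So (π ∘ ρ)(4) = 6.

6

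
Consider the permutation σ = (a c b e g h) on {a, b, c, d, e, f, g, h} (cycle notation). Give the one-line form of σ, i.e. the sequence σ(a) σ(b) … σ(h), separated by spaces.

c e b d g f h a

Reading each image from the cycles: a↦c, b↦e, c↦b, d↦d, e↦g, f↦f, g↦h, h↦a.
Listing these in domain order gives c e b d g f h a.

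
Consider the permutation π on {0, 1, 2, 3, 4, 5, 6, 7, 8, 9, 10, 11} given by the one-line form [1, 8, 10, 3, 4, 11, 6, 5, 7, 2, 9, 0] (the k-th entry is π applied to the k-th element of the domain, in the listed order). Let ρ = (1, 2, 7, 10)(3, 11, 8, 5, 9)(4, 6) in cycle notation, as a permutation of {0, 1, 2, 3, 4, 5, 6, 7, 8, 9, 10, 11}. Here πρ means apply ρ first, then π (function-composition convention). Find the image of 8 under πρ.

(πρ)(8) = π(ρ(8)). ρ(8) = 5, then π(5) = 11. So (πρ)(8) = 11.

11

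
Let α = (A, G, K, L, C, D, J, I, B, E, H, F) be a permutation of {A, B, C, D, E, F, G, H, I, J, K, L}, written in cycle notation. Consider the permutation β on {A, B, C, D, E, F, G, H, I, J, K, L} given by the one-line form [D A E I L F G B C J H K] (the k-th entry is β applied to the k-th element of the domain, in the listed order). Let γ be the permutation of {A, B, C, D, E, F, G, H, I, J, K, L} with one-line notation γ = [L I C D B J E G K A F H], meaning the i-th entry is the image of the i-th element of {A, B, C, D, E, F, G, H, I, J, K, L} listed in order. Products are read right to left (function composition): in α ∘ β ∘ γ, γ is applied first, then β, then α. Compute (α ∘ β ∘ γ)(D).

(α ∘ β ∘ γ)(D) = α(β(γ(D))). γ(D) = D, then β(D) = I, then α(I) = B, so the result is B.

B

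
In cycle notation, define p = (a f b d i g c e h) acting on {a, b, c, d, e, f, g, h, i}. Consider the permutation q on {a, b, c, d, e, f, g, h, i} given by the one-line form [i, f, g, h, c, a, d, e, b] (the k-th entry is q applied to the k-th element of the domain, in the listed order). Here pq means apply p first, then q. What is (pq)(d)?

(pq)(d) = q(p(d)). p(d) = i, then q(i) = b. So (pq)(d) = b.

b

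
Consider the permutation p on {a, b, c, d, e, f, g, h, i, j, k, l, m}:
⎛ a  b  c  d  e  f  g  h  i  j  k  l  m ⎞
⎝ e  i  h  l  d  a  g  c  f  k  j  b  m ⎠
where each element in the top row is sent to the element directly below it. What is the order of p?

Decomposing into disjoint cycles gives cycle lengths 7, 2, 2, 1, 1.
Since disjoint cycles commute, ord(p) = lcm(7, 2, 2) = 14.

14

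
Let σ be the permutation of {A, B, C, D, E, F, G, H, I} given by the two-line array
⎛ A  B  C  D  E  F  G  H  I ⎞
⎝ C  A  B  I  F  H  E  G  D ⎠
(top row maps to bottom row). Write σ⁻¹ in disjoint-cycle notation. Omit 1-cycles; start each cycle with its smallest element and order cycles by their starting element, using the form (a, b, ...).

First write σ in disjoint cycles: (A, C, B)(D, I)(E, F, H, G).
The inverse reverses every cycle; in canonical form, σ⁻¹ = (A, B, C)(D, I)(E, G, H, F).

(A, B, C)(D, I)(E, G, H, F)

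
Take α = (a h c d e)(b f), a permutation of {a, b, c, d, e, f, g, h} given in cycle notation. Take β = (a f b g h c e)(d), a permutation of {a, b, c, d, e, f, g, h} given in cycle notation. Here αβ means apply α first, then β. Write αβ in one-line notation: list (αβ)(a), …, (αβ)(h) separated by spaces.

(αβ)(x) = β(α(x)). Computing each image: β(α(a)) = β(h) = c, β(α(b)) = β(f) = b, β(α(c)) = β(d) = d, β(α(d)) = β(e) = a, β(α(e)) = β(a) = f, β(α(f)) = β(b) = g, β(α(g)) = β(g) = h, β(α(h)) = β(c) = e.
Hence αβ = [c b d a f g h e].

c b d a f g h e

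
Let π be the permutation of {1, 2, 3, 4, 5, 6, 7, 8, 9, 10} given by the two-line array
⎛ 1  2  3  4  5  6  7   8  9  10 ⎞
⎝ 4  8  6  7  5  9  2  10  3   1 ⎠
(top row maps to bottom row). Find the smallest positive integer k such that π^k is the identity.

Writing π as disjoint cycles, the cycle lengths are 6, 3, 1.
The order is lcm(6, 3) = 6.

6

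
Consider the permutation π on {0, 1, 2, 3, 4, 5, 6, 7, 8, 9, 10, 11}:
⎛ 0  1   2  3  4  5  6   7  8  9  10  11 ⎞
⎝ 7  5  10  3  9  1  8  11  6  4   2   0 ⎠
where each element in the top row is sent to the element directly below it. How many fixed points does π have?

1

The fixed points (elements with π(x) = x) are {3}, so there is 1.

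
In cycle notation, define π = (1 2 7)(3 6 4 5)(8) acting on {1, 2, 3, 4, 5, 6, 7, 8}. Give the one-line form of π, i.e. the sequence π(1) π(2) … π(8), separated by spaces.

Each element maps to the next entry in its cycle (wrapping to the front): 1→2, 2→7, 3→6, 4→5, 5→3, 6→4, 7→1, 8→8.
So the one-line form is 2 7 6 5 3 4 1 8.

2 7 6 5 3 4 1 8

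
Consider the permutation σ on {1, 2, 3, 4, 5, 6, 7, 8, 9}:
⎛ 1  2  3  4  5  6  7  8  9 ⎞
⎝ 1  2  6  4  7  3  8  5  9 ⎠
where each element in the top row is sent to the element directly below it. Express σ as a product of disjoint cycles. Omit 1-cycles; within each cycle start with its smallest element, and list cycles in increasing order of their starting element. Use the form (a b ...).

(3 6)(5 7 8)

Iterating σ from 3 gives 3 → 6 → 3; that is the 2-cycle (3 6).
Continuing from each remaining unvisited element yields (3 6)(5 7 8).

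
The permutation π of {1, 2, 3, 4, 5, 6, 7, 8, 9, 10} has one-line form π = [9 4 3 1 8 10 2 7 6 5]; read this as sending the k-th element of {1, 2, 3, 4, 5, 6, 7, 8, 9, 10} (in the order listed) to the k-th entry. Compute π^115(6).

1

Tracing 6 → 10 → … returns to 6 after 9 steps, so 6 lies in a 9-cycle (1, 9, 6, 10, 5, 8, 7, 2, 4).
Since the cycle has length 9, π^115 acts on it the same as π^7 (115 mod 9 = 7).
Stepping 7 places around the cycle: 6 → 10 → 5 → 8 → 7 → 2 → 4 → 1.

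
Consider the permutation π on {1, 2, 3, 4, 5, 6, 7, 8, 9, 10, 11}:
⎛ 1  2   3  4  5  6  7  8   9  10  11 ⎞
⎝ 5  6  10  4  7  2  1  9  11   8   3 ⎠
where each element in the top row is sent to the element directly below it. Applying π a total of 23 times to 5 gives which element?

1

Tracing 5 → 7 → … returns to 5 after 3 steps, so 5 lies in a 3-cycle (1 5 7).
Powers repeat with period 3 on this cycle, and 23 mod 3 = 2, so π^23(5) = π^2(5).
Stepping 2 places around the cycle: 5 → 7 → 1.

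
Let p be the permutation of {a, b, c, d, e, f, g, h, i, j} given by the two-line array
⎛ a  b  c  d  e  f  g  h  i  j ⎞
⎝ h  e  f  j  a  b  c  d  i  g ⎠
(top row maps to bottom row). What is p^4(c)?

a

Tracing c → f → … returns to c after 9 steps, so c lies in a 9-cycle (a, h, d, j, g, c, f, b, e).
Stepping 4 places around the cycle: c → f → b → e → a.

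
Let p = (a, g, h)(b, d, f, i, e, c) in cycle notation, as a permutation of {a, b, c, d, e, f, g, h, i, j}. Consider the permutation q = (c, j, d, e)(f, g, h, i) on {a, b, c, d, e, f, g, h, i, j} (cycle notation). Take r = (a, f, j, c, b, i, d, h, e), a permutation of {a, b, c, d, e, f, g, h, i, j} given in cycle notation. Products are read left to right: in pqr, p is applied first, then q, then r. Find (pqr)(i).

b

Chase i: p(i) = e; q(e) = c; r(c) = b. Hence (pqr)(i) = b.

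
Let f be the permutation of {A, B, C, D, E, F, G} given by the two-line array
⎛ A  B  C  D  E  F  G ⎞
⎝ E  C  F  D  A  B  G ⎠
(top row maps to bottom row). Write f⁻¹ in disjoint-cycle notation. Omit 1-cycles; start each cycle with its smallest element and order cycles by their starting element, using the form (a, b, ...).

(A, E)(B, F, C)

The cycle decomposition of f is (A, E)(B, C, F).
Reversing each cycle (and rotating so the smallest element leads) gives f⁻¹ = (A, E)(B, F, C).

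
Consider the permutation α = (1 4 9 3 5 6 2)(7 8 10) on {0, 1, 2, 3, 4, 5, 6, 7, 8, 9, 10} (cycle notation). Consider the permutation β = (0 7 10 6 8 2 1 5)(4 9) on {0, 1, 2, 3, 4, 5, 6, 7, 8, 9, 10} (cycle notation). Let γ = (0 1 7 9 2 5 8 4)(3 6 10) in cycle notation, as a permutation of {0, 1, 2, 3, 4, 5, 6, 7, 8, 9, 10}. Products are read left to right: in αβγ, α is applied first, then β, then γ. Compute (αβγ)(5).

Chase 5: α(5) = 6; β(6) = 8; γ(8) = 4. Hence (αβγ)(5) = 4.

4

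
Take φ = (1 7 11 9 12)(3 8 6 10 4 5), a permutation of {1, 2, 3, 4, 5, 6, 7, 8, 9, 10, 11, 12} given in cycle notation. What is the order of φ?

30

The disjoint cycles have lengths 6, 5, 1.
The order is lcm(6, 5) = 30.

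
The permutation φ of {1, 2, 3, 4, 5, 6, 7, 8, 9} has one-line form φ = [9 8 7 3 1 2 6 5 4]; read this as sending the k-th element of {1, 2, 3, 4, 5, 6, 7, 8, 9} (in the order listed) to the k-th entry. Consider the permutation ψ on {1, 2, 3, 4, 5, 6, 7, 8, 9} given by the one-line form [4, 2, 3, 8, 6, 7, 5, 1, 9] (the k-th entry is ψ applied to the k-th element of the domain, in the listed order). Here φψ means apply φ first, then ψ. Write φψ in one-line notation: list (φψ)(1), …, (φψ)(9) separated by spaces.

9 1 5 3 4 2 7 6 8

(φψ)(x) = ψ(φ(x)). Computing each image: ψ(φ(1)) = ψ(9) = 9, ψ(φ(2)) = ψ(8) = 1, ψ(φ(3)) = ψ(7) = 5, ψ(φ(4)) = ψ(3) = 3, ψ(φ(5)) = ψ(1) = 4, ψ(φ(6)) = ψ(2) = 2, ψ(φ(7)) = ψ(6) = 7, ψ(φ(8)) = ψ(5) = 6, ψ(φ(9)) = ψ(4) = 8.
Hence φψ = [9 1 5 3 4 2 7 6 8].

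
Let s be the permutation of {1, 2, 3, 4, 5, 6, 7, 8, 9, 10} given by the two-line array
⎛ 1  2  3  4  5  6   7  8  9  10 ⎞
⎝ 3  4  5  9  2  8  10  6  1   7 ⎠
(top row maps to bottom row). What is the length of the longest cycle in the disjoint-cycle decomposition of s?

Decomposing into disjoint cycles gives (1 3 5 2 4 9)(6 8)(7 10); the longest has length 6.

6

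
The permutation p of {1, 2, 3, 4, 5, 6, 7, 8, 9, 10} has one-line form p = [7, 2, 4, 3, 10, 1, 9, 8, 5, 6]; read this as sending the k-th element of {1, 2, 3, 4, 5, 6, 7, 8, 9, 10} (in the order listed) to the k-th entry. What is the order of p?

6

The disjoint-cycle form of p has cycle lengths 6, 2, 1, 1.
Since disjoint cycles commute, ord(p) = lcm(6, 2) = 6.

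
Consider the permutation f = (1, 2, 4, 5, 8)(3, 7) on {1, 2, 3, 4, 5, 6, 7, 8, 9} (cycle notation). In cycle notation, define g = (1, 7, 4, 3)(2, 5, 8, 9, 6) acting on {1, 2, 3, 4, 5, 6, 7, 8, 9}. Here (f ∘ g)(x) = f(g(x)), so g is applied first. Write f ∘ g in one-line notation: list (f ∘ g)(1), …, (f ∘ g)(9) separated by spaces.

(f ∘ g)(x) = f(g(x)). Computing each image: f(g(1)) = f(7) = 3, f(g(2)) = f(5) = 8, f(g(3)) = f(1) = 2, f(g(4)) = f(3) = 7, f(g(5)) = f(8) = 1, f(g(6)) = f(2) = 4, f(g(7)) = f(4) = 5, f(g(8)) = f(9) = 9, f(g(9)) = f(6) = 6.
Hence f ∘ g = [3 8 2 7 1 4 5 9 6].

3 8 2 7 1 4 5 9 6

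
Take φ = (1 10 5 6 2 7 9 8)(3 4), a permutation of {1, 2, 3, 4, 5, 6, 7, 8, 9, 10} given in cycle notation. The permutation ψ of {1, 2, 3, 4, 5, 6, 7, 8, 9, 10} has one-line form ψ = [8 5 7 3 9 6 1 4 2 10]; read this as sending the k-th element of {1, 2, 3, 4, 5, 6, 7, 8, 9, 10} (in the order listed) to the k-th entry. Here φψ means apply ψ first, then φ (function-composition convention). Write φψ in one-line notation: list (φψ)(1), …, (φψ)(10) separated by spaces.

For each element, apply ψ then φ: 1 → 8 → 1; 2 → 5 → 6; 3 → 7 → 9; 4 → 3 → 4; 5 → 9 → 8; 6 → 6 → 2; 7 → 1 → 10; 8 → 4 → 3; 9 → 2 → 7; 10 → 10 → 5.
Collecting the images, φψ = [1 6 9 4 8 2 10 3 7 5].

1 6 9 4 8 2 10 3 7 5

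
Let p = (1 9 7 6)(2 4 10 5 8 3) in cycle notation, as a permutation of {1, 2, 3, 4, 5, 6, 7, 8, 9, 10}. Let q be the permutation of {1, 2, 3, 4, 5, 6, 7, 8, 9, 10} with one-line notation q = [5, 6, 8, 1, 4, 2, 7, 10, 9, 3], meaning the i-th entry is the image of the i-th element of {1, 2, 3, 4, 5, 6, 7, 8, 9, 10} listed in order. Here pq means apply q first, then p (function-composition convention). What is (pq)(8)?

q(8) = 10, then p(10) = 5; composing gives (pq)(8) = 5.

5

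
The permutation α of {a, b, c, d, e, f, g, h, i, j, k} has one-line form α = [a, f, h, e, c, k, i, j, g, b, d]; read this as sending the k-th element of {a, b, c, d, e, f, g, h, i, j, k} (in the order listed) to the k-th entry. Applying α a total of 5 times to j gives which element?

e

Tracing j → b → … returns to j after 8 steps, so j lies in an 8-cycle (b f k d e c h j).
Stepping 5 places around the cycle: j → b → f → k → d → e.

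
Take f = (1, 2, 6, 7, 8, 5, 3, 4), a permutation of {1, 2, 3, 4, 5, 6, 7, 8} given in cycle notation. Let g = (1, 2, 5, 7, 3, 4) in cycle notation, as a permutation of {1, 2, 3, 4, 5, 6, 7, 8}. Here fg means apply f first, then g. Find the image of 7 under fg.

8

(fg)(7) = g(f(7)). f(7) = 8, then g(8) = 8. So (fg)(7) = 8.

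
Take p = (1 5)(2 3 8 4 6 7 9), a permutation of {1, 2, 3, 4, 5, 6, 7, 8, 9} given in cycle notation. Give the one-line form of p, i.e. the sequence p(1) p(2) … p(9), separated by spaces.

Image by image: 1→5, 2→3, 3→8, 4→6, 5→1, 6→7, 7→9, 8→4, 9→2.
Listing these in domain order gives 5 3 8 6 1 7 9 4 2.

5 3 8 6 1 7 9 4 2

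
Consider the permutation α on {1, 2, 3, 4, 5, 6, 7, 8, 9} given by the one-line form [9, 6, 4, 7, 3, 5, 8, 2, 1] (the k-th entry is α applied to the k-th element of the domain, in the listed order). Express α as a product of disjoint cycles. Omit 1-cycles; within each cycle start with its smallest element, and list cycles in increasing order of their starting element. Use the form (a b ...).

Iterating α from 1 gives 1 → 9 → 1; that is the 2-cycle (1 9).
Continuing from each remaining unvisited element yields (1 9)(2 6 5 3 4 7 8).

(1 9)(2 6 5 3 4 7 8)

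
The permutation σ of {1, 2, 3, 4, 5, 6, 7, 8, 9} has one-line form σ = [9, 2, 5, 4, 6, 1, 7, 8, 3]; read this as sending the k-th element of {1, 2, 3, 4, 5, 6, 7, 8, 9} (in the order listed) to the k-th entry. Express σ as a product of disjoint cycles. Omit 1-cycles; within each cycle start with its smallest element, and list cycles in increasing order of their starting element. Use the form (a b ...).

Iterating σ from 1 gives 1 → 9 → 3 → 5 → 6 → 1; that is the 5-cycle (1 9 3 5 6).
Continuing from each remaining unvisited element yields (1 9 3 5 6).

(1 9 3 5 6)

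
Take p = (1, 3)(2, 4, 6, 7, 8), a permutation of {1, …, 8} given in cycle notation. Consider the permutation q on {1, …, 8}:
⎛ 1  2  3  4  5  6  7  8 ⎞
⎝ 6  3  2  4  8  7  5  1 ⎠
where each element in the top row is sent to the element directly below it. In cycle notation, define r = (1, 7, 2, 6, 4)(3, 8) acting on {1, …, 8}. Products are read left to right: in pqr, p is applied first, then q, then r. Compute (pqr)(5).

Chase 5: p(5) = 5; q(5) = 8; r(8) = 3. Hence (pqr)(5) = 3.

3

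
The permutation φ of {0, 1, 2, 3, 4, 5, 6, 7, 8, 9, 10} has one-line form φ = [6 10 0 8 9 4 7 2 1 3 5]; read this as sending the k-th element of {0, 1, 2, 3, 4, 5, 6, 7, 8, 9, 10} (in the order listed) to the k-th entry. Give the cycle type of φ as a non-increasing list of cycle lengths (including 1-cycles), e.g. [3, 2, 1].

[7, 4]

The disjoint cycles are (0 6 7 2)(1 10 5 4 9 3 8), with lengths 7, 4 in non-increasing order.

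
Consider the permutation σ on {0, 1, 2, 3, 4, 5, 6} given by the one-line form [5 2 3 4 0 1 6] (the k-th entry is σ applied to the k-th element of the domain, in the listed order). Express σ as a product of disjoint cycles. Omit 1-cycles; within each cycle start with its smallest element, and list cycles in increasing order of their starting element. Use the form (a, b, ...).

(0, 5, 1, 2, 3, 4)

Start at 0 and follow images: 0 → 5 → 1 → 2 → 3 → 4 → 0, giving the cycle (0, 5, 1, 2, 3, 4).
Repeating from the next unused element and collecting all non-trivial cycles gives (0, 5, 1, 2, 3, 4).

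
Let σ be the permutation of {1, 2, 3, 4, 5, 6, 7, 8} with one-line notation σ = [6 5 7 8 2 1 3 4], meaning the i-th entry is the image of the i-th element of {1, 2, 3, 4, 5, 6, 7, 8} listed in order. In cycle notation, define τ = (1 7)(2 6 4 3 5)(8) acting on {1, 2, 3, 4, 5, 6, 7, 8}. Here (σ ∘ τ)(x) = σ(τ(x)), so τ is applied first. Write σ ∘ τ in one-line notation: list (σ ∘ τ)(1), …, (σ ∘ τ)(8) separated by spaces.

3 1 2 7 5 8 6 4

(σ ∘ τ)(x) = σ(τ(x)). Computing each image: σ(τ(1)) = σ(7) = 3, σ(τ(2)) = σ(6) = 1, σ(τ(3)) = σ(5) = 2, σ(τ(4)) = σ(3) = 7, σ(τ(5)) = σ(2) = 5, σ(τ(6)) = σ(4) = 8, σ(τ(7)) = σ(1) = 6, σ(τ(8)) = σ(8) = 4.
Hence σ ∘ τ = [3 1 2 7 5 8 6 4].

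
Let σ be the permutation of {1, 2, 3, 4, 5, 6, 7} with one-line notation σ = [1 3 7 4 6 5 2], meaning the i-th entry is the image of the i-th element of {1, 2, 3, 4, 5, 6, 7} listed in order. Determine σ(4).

4

4 is element number 4 of the domain, and entry number 4 of the one-line form is 4, so σ(4) = 4.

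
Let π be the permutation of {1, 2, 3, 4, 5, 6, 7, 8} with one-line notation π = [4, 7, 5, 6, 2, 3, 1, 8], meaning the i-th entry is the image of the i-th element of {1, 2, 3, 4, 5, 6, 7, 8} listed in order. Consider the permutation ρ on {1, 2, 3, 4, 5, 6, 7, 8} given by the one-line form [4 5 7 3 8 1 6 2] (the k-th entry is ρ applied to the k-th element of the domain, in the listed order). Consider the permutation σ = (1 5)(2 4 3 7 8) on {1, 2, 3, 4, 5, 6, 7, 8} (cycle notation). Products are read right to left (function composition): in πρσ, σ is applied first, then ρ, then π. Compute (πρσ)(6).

Apply the permutations in order: σ(6) = 6, then ρ(6) = 1, then π(1) = 4. So (πρσ)(6) = 4.

4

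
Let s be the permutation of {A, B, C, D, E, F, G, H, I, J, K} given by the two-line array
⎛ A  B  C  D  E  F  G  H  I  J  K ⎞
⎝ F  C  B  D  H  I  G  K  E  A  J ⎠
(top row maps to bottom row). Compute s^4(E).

Tracing E → H → … returns to E after 7 steps, so E lies in a 7-cycle (A, F, I, E, H, K, J).
Advancing 4 steps from E: E → H → K → J → A.

A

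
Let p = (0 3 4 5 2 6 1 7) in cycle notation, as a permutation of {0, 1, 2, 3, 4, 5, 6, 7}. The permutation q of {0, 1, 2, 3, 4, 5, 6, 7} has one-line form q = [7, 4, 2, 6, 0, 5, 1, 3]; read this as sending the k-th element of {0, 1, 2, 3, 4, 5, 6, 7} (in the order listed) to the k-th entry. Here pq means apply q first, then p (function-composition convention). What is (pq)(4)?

First apply q: q(4) = 0, then p(0) = 3. Thus (pq)(4) = 3.

3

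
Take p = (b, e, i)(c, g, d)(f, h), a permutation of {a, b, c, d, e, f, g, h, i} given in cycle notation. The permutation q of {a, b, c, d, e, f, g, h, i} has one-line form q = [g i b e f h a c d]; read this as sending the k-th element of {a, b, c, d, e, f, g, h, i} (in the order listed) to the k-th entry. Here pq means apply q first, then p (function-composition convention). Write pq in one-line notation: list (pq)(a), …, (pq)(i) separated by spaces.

Chase each element through q then p: a → g → d; b → i → b; c → b → e; d → e → i; e → f → h; f → h → f; g → a → a; h → c → g; i → d → c.
So pq in one-line form is d b e i h f a g c.

d b e i h f a g c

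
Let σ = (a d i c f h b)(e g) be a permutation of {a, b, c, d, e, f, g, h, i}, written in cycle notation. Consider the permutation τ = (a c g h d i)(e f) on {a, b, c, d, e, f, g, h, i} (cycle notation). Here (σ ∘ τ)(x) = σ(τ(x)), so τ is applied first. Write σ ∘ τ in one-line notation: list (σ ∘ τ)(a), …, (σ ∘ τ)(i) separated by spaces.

(σ ∘ τ)(x) = σ(τ(x)). Computing each image: σ(τ(a)) = σ(c) = f, σ(τ(b)) = σ(b) = a, σ(τ(c)) = σ(g) = e, σ(τ(d)) = σ(i) = c, σ(τ(e)) = σ(f) = h, σ(τ(f)) = σ(e) = g, σ(τ(g)) = σ(h) = b, σ(τ(h)) = σ(d) = i, σ(τ(i)) = σ(a) = d.
Hence σ ∘ τ = [f a e c h g b i d].

f a e c h g b i d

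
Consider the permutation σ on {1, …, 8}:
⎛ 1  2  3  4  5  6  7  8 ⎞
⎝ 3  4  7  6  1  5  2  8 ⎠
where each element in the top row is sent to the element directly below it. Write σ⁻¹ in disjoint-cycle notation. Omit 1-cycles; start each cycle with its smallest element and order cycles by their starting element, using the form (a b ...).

The cycle decomposition of σ is (1 3 7 2 4 6 5).
The inverse reverses every cycle; in canonical form, σ⁻¹ = (1 5 6 4 2 7 3).

(1 5 6 4 2 7 3)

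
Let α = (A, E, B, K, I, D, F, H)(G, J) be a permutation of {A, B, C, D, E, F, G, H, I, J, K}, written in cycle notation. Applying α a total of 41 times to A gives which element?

A lies in the 8-cycle (A, E, B, K, I, D, F, H).
Powers repeat with period 8 on this cycle, and 41 mod 8 = 1, so α^41(A) = α^1(A).
Advancing 1 step from A: A → E.

E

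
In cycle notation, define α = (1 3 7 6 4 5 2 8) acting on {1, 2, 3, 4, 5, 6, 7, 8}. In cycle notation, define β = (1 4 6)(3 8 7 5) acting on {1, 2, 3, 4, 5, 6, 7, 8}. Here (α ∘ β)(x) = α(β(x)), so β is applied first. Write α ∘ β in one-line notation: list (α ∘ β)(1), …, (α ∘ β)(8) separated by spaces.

5 8 1 4 7 3 2 6

For each element, apply β then α: 1 → 4 → 5; 2 → 2 → 8; 3 → 8 → 1; 4 → 6 → 4; 5 → 3 → 7; 6 → 1 → 3; 7 → 5 → 2; 8 → 7 → 6.
Collecting the images, α ∘ β = [5 8 1 4 7 3 2 6].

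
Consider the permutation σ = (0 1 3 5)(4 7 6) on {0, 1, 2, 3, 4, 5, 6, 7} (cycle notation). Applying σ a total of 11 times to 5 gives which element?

3

5 lies in the 4-cycle (0 1 3 5).
On a 4-cycle, σ^4 is the identity, so σ^11 = σ^3 there (11 ≡ 3 mod 4).
Stepping 3 places around the cycle: 5 → 0 → 1 → 3.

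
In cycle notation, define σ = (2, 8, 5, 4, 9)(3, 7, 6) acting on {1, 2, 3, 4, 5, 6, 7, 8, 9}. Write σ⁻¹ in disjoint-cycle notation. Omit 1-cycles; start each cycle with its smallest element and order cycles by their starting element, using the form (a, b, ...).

If σ sends a → b within a cycle, σ⁻¹ sends b → a; equivalently, reverse each cycle.
After reversing and putting each cycle's least element first, σ⁻¹ = (2, 9, 4, 5, 8)(3, 6, 7).

(2, 9, 4, 5, 8)(3, 6, 7)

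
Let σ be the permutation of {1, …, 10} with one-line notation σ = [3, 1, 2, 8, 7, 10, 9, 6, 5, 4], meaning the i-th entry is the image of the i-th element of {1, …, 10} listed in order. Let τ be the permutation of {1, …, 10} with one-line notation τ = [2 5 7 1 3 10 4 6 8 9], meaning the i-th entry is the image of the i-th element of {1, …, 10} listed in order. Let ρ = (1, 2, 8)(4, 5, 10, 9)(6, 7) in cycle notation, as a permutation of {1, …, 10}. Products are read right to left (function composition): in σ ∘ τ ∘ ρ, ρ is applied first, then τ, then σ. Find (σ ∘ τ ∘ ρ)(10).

(σ ∘ τ ∘ ρ)(10) = σ(τ(ρ(10))). ρ(10) = 9, then τ(9) = 8, then σ(8) = 6, so the result is 6.

6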